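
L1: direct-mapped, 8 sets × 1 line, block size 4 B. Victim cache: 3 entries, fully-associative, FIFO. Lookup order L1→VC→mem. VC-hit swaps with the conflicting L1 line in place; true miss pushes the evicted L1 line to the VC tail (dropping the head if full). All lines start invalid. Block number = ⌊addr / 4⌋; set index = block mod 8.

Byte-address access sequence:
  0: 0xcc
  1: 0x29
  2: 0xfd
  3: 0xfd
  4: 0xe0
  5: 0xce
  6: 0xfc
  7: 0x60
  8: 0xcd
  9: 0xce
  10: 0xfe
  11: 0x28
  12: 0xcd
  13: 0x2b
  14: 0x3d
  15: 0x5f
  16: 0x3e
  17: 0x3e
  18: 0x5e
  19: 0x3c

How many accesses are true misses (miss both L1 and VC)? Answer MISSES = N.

MISSES = 7

  [0] addr=0xcc blk=51 s=3: MISS | VC []
  [1] addr=0x29 blk=10 s=2: MISS | VC []
  [2] addr=0xfd blk=63 s=7: MISS | VC []
  [3] addr=0xfd blk=63 s=7: L1-HIT | VC []
  [4] addr=0xe0 blk=56 s=0: MISS | VC []
  [5] addr=0xce blk=51 s=3: L1-HIT | VC []
  [6] addr=0xfc blk=63 s=7: L1-HIT | VC []
  [7] addr=0x60 blk=24 s=0: MISS | VC [56]
  [8] addr=0xcd blk=51 s=3: L1-HIT | VC [56]
  [9] addr=0xce blk=51 s=3: L1-HIT | VC [56]
  [10] addr=0xfe blk=63 s=7: L1-HIT | VC [56]
  [11] addr=0x28 blk=10 s=2: L1-HIT | VC [56]
  [12] addr=0xcd blk=51 s=3: L1-HIT | VC [56]
  [13] addr=0x2b blk=10 s=2: L1-HIT | VC [56]
  [14] addr=0x3d blk=15 s=7: MISS | VC [56, 63]
  [15] addr=0x5f blk=23 s=7: MISS | VC [56, 63, 15]
  [16] addr=0x3e blk=15 s=7: VC-HIT | VC [56, 63, 23]
  [17] addr=0x3e blk=15 s=7: L1-HIT | VC [56, 63, 23]
  [18] addr=0x5e blk=23 s=7: VC-HIT | VC [56, 63, 15]
  [19] addr=0x3c blk=15 s=7: VC-HIT | VC [56, 63, 23]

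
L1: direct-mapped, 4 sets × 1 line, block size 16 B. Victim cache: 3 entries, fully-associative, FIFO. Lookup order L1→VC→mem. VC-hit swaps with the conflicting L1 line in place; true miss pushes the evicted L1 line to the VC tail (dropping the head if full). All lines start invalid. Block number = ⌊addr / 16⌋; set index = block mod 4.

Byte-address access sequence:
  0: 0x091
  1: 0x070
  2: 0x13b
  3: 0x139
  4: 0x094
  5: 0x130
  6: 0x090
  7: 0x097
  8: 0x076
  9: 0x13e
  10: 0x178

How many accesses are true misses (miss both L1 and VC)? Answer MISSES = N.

0: 0x91 (blk 9, set 1) → MISS  vc=[]
1: 0x70 (blk 7, set 3) → MISS  vc=[]
2: 0x13b (blk 19, set 3) → MISS  vc=[7]
3: 0x139 (blk 19, set 3) → L1-HIT  vc=[7]
4: 0x94 (blk 9, set 1) → L1-HIT  vc=[7]
5: 0x130 (blk 19, set 3) → L1-HIT  vc=[7]
6: 0x90 (blk 9, set 1) → L1-HIT  vc=[7]
7: 0x97 (blk 9, set 1) → L1-HIT  vc=[7]
8: 0x76 (blk 7, set 3) → VC-HIT  vc=[19]
9: 0x13e (blk 19, set 3) → VC-HIT  vc=[7]
10: 0x178 (blk 23, set 3) → MISS  vc=[7, 19]

MISSES = 4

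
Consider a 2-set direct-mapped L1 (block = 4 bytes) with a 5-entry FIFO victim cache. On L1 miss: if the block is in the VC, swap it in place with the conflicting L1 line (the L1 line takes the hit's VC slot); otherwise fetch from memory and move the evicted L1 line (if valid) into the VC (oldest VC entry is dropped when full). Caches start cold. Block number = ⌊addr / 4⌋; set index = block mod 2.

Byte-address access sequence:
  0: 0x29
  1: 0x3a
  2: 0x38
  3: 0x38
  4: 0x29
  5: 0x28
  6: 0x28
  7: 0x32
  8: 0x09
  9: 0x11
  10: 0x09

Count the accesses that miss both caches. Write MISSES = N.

MISSES = 5

  [0] addr=0x29 blk=10 s=0: MISS | VC []
  [1] addr=0x3a blk=14 s=0: MISS | VC [10]
  [2] addr=0x38 blk=14 s=0: L1-HIT | VC [10]
  [3] addr=0x38 blk=14 s=0: L1-HIT | VC [10]
  [4] addr=0x29 blk=10 s=0: VC-HIT | VC [14]
  [5] addr=0x28 blk=10 s=0: L1-HIT | VC [14]
  [6] addr=0x28 blk=10 s=0: L1-HIT | VC [14]
  [7] addr=0x32 blk=12 s=0: MISS | VC [14, 10]
  [8] addr=0x9 blk=2 s=0: MISS | VC [14, 10, 12]
  [9] addr=0x11 blk=4 s=0: MISS | VC [14, 10, 12, 2]
  [10] addr=0x9 blk=2 s=0: VC-HIT | VC [14, 10, 12, 4]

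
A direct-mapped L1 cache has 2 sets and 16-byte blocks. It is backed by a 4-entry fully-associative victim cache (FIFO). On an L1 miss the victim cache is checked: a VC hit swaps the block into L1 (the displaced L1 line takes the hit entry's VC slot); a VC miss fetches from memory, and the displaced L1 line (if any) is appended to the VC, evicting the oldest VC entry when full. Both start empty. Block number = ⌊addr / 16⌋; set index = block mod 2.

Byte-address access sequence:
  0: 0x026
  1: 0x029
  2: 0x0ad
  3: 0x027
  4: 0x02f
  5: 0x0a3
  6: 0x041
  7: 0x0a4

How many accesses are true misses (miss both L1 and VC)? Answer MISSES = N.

#0 0x26→b2/s0 MISS; vc=[]
#1 0x29→b2/s0 L1-HIT; vc=[]
#2 0xad→b10/s0 MISS; vc=[2]
#3 0x27→b2/s0 VC-HIT; vc=[10]
#4 0x2f→b2/s0 L1-HIT; vc=[10]
#5 0xa3→b10/s0 VC-HIT; vc=[2]
#6 0x41→b4/s0 MISS; vc=[2,10]
#7 0xa4→b10/s0 VC-HIT; vc=[2,4]

MISSES = 3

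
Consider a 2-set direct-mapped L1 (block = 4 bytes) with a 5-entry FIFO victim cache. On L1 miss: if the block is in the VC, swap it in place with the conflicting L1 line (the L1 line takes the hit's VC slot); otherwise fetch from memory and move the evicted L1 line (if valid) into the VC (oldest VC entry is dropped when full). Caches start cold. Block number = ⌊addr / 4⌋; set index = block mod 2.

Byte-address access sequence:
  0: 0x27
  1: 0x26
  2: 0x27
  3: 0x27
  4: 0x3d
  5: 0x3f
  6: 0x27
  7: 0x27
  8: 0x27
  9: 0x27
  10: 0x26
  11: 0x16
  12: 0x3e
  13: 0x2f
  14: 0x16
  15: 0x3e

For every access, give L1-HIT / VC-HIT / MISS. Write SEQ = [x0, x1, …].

0: 0x27 (blk 9, set 1) → MISS  vc=[]
1: 0x26 (blk 9, set 1) → L1-HIT  vc=[]
2: 0x27 (blk 9, set 1) → L1-HIT  vc=[]
3: 0x27 (blk 9, set 1) → L1-HIT  vc=[]
4: 0x3d (blk 15, set 1) → MISS  vc=[9]
5: 0x3f (blk 15, set 1) → L1-HIT  vc=[9]
6: 0x27 (blk 9, set 1) → VC-HIT  vc=[15]
7: 0x27 (blk 9, set 1) → L1-HIT  vc=[15]
8: 0x27 (blk 9, set 1) → L1-HIT  vc=[15]
9: 0x27 (blk 9, set 1) → L1-HIT  vc=[15]
10: 0x26 (blk 9, set 1) → L1-HIT  vc=[15]
11: 0x16 (blk 5, set 1) → MISS  vc=[15, 9]
12: 0x3e (blk 15, set 1) → VC-HIT  vc=[5, 9]
13: 0x2f (blk 11, set 1) → MISS  vc=[5, 9, 15]
14: 0x16 (blk 5, set 1) → VC-HIT  vc=[11, 9, 15]
15: 0x3e (blk 15, set 1) → VC-HIT  vc=[11, 9, 5]

SEQ = [MISS, L1-HIT, L1-HIT, L1-HIT, MISS, L1-HIT, VC-HIT, L1-HIT, L1-HIT, L1-HIT, L1-HIT, MISS, VC-HIT, MISS, VC-HIT, VC-HIT]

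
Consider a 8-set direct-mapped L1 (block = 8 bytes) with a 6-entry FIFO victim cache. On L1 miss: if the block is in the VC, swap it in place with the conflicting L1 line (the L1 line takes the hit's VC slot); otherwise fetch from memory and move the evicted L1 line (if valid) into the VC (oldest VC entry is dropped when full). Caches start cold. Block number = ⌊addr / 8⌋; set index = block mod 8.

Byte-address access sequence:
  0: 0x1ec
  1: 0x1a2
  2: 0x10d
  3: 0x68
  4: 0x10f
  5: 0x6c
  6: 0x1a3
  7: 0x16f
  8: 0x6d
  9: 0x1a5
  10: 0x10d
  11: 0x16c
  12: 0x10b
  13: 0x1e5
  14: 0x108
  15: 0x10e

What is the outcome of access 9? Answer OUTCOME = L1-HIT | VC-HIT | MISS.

OUTCOME = L1-HIT

  [0] addr=0x1ec blk=61 s=5: MISS | VC []
  [1] addr=0x1a2 blk=52 s=4: MISS | VC []
  [2] addr=0x10d blk=33 s=1: MISS | VC []
  [3] addr=0x68 blk=13 s=5: MISS | VC [61]
  [4] addr=0x10f blk=33 s=1: L1-HIT | VC [61]
  [5] addr=0x6c blk=13 s=5: L1-HIT | VC [61]
  [6] addr=0x1a3 blk=52 s=4: L1-HIT | VC [61]
  [7] addr=0x16f blk=45 s=5: MISS | VC [61, 13]
  [8] addr=0x6d blk=13 s=5: VC-HIT | VC [61, 45]
  [9] addr=0x1a5 blk=52 s=4: L1-HIT | VC [61, 45]
  [10] addr=0x10d blk=33 s=1: L1-HIT | VC [61, 45]
  [11] addr=0x16c blk=45 s=5: VC-HIT | VC [61, 13]
  [12] addr=0x10b blk=33 s=1: L1-HIT | VC [61, 13]
  [13] addr=0x1e5 blk=60 s=4: MISS | VC [61, 13, 52]
  [14] addr=0x108 blk=33 s=1: L1-HIT | VC [61, 13, 52]
  [15] addr=0x10e blk=33 s=1: L1-HIT | VC [61, 13, 52]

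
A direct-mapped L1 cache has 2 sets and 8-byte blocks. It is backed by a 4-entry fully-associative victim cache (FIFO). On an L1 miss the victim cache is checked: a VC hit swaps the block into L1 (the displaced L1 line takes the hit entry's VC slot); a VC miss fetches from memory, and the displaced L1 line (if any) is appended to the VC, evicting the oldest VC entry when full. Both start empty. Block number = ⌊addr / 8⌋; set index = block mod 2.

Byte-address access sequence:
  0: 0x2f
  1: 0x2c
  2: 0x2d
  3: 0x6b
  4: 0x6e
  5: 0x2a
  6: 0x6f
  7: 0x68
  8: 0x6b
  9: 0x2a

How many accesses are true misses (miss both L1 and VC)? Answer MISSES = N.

MISSES = 2

0: 0x2f (blk 5, set 1) → MISS  vc=[]
1: 0x2c (blk 5, set 1) → L1-HIT  vc=[]
2: 0x2d (blk 5, set 1) → L1-HIT  vc=[]
3: 0x6b (blk 13, set 1) → MISS  vc=[5]
4: 0x6e (blk 13, set 1) → L1-HIT  vc=[5]
5: 0x2a (blk 5, set 1) → VC-HIT  vc=[13]
6: 0x6f (blk 13, set 1) → VC-HIT  vc=[5]
7: 0x68 (blk 13, set 1) → L1-HIT  vc=[5]
8: 0x6b (blk 13, set 1) → L1-HIT  vc=[5]
9: 0x2a (blk 5, set 1) → VC-HIT  vc=[13]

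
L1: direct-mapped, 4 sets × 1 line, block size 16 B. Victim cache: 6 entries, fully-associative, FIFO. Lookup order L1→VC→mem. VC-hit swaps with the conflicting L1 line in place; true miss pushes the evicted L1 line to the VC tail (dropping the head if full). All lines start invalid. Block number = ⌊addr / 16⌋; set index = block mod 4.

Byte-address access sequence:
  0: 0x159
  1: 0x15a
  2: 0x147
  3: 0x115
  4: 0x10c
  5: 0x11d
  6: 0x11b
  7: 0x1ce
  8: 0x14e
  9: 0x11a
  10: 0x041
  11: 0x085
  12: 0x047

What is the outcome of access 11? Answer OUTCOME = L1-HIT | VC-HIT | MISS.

OUTCOME = MISS

#0 0x159→b21/s1 MISS; vc=[]
#1 0x15a→b21/s1 L1-HIT; vc=[]
#2 0x147→b20/s0 MISS; vc=[]
#3 0x115→b17/s1 MISS; vc=[21]
#4 0x10c→b16/s0 MISS; vc=[21,20]
#5 0x11d→b17/s1 L1-HIT; vc=[21,20]
#6 0x11b→b17/s1 L1-HIT; vc=[21,20]
#7 0x1ce→b28/s0 MISS; vc=[21,20,16]
#8 0x14e→b20/s0 VC-HIT; vc=[21,28,16]
#9 0x11a→b17/s1 L1-HIT; vc=[21,28,16]
#10 0x41→b4/s0 MISS; vc=[21,28,16,20]
#11 0x85→b8/s0 MISS; vc=[21,28,16,20,4]
#12 0x47→b4/s0 VC-HIT; vc=[21,28,16,20,8]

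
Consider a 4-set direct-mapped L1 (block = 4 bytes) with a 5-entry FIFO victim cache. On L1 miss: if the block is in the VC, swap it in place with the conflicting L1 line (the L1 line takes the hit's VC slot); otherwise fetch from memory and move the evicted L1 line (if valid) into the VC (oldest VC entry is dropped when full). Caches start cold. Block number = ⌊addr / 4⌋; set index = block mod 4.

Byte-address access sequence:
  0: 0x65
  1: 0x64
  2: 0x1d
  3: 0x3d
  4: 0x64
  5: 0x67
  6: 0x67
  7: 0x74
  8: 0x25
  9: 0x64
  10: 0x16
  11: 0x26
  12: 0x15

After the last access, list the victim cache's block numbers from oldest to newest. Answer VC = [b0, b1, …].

VC = [7, 9, 29, 25]

#0 0x65→b25/s1 MISS; vc=[]
#1 0x64→b25/s1 L1-HIT; vc=[]
#2 0x1d→b7/s3 MISS; vc=[]
#3 0x3d→b15/s3 MISS; vc=[7]
#4 0x64→b25/s1 L1-HIT; vc=[7]
#5 0x67→b25/s1 L1-HIT; vc=[7]
#6 0x67→b25/s1 L1-HIT; vc=[7]
#7 0x74→b29/s1 MISS; vc=[7,25]
#8 0x25→b9/s1 MISS; vc=[7,25,29]
#9 0x64→b25/s1 VC-HIT; vc=[7,9,29]
#10 0x16→b5/s1 MISS; vc=[7,9,29,25]
#11 0x26→b9/s1 VC-HIT; vc=[7,5,29,25]
#12 0x15→b5/s1 VC-HIT; vc=[7,9,29,25]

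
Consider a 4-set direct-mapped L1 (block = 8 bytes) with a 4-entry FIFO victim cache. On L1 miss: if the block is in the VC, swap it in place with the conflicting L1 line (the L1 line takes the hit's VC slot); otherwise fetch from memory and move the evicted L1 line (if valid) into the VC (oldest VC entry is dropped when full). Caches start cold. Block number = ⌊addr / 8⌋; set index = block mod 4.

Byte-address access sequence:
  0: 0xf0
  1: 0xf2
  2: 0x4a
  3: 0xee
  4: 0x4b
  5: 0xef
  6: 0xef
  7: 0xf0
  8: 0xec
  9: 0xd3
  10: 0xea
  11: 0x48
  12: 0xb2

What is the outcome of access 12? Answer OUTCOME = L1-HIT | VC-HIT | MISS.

OUTCOME = MISS

#0 0xf0→b30/s2 MISS; vc=[]
#1 0xf2→b30/s2 L1-HIT; vc=[]
#2 0x4a→b9/s1 MISS; vc=[]
#3 0xee→b29/s1 MISS; vc=[9]
#4 0x4b→b9/s1 VC-HIT; vc=[29]
#5 0xef→b29/s1 VC-HIT; vc=[9]
#6 0xef→b29/s1 L1-HIT; vc=[9]
#7 0xf0→b30/s2 L1-HIT; vc=[9]
#8 0xec→b29/s1 L1-HIT; vc=[9]
#9 0xd3→b26/s2 MISS; vc=[9,30]
#10 0xea→b29/s1 L1-HIT; vc=[9,30]
#11 0x48→b9/s1 VC-HIT; vc=[29,30]
#12 0xb2→b22/s2 MISS; vc=[29,30,26]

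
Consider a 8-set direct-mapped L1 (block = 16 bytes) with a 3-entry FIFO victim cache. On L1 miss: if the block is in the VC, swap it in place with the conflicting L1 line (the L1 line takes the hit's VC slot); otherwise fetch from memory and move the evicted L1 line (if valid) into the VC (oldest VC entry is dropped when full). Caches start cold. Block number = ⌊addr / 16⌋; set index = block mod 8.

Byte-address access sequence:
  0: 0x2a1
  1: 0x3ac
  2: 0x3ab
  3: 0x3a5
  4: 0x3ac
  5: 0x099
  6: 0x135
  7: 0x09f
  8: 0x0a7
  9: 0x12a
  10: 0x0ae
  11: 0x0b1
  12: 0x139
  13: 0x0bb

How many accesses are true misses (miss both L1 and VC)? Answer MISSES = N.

MISSES = 7

0: 0x2a1 (blk 42, set 2) → MISS  vc=[]
1: 0x3ac (blk 58, set 2) → MISS  vc=[42]
2: 0x3ab (blk 58, set 2) → L1-HIT  vc=[42]
3: 0x3a5 (blk 58, set 2) → L1-HIT  vc=[42]
4: 0x3ac (blk 58, set 2) → L1-HIT  vc=[42]
5: 0x99 (blk 9, set 1) → MISS  vc=[42]
6: 0x135 (blk 19, set 3) → MISS  vc=[42]
7: 0x9f (blk 9, set 1) → L1-HIT  vc=[42]
8: 0xa7 (blk 10, set 2) → MISS  vc=[42, 58]
9: 0x12a (blk 18, set 2) → MISS  vc=[42, 58, 10]
10: 0xae (blk 10, set 2) → VC-HIT  vc=[42, 58, 18]
11: 0xb1 (blk 11, set 3) → MISS  vc=[58, 18, 19]
12: 0x139 (blk 19, set 3) → VC-HIT  vc=[58, 18, 11]
13: 0xbb (blk 11, set 3) → VC-HIT  vc=[58, 18, 19]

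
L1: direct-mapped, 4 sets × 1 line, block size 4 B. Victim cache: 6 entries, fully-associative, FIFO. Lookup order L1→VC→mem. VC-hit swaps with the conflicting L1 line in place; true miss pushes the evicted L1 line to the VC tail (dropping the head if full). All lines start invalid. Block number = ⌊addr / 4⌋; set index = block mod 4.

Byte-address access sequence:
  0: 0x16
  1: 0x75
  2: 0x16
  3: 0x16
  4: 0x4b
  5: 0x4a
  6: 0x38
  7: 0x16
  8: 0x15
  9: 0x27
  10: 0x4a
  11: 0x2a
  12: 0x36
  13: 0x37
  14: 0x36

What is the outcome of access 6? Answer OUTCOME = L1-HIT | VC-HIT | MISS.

0: 0x16 (blk 5, set 1) → MISS  vc=[]
1: 0x75 (blk 29, set 1) → MISS  vc=[5]
2: 0x16 (blk 5, set 1) → VC-HIT  vc=[29]
3: 0x16 (blk 5, set 1) → L1-HIT  vc=[29]
4: 0x4b (blk 18, set 2) → MISS  vc=[29]
5: 0x4a (blk 18, set 2) → L1-HIT  vc=[29]
6: 0x38 (blk 14, set 2) → MISS  vc=[29, 18]
7: 0x16 (blk 5, set 1) → L1-HIT  vc=[29, 18]
8: 0x15 (blk 5, set 1) → L1-HIT  vc=[29, 18]
9: 0x27 (blk 9, set 1) → MISS  vc=[29, 18, 5]
10: 0x4a (blk 18, set 2) → VC-HIT  vc=[29, 14, 5]
11: 0x2a (blk 10, set 2) → MISS  vc=[29, 14, 5, 18]
12: 0x36 (blk 13, set 1) → MISS  vc=[29, 14, 5, 18, 9]
13: 0x37 (blk 13, set 1) → L1-HIT  vc=[29, 14, 5, 18, 9]
14: 0x36 (blk 13, set 1) → L1-HIT  vc=[29, 14, 5, 18, 9]

OUTCOME = MISS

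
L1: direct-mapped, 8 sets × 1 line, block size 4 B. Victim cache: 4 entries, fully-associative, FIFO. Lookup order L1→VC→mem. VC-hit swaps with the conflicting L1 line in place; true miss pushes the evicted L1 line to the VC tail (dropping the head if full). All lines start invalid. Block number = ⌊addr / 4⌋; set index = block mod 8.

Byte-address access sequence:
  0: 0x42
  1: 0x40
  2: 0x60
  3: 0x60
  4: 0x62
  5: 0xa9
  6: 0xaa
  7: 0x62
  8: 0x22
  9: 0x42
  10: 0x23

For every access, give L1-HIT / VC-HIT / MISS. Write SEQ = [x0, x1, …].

SEQ = [MISS, L1-HIT, MISS, L1-HIT, L1-HIT, MISS, L1-HIT, L1-HIT, MISS, VC-HIT, VC-HIT]

#0 0x42→b16/s0 MISS; vc=[]
#1 0x40→b16/s0 L1-HIT; vc=[]
#2 0x60→b24/s0 MISS; vc=[16]
#3 0x60→b24/s0 L1-HIT; vc=[16]
#4 0x62→b24/s0 L1-HIT; vc=[16]
#5 0xa9→b42/s2 MISS; vc=[16]
#6 0xaa→b42/s2 L1-HIT; vc=[16]
#7 0x62→b24/s0 L1-HIT; vc=[16]
#8 0x22→b8/s0 MISS; vc=[16,24]
#9 0x42→b16/s0 VC-HIT; vc=[8,24]
#10 0x23→b8/s0 VC-HIT; vc=[16,24]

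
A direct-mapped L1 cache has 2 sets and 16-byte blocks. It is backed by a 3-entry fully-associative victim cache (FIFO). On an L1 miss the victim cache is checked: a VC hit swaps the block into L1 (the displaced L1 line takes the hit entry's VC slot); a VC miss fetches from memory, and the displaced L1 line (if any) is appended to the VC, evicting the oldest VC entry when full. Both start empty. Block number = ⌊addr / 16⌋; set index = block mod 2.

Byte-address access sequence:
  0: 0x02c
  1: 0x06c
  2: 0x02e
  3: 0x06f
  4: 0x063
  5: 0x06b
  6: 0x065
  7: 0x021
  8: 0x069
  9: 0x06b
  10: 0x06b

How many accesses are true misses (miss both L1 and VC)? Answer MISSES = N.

  [0] addr=0x2c blk=2 s=0: MISS | VC []
  [1] addr=0x6c blk=6 s=0: MISS | VC [2]
  [2] addr=0x2e blk=2 s=0: VC-HIT | VC [6]
  [3] addr=0x6f blk=6 s=0: VC-HIT | VC [2]
  [4] addr=0x63 blk=6 s=0: L1-HIT | VC [2]
  [5] addr=0x6b blk=6 s=0: L1-HIT | VC [2]
  [6] addr=0x65 blk=6 s=0: L1-HIT | VC [2]
  [7] addr=0x21 blk=2 s=0: VC-HIT | VC [6]
  [8] addr=0x69 blk=6 s=0: VC-HIT | VC [2]
  [9] addr=0x6b blk=6 s=0: L1-HIT | VC [2]
  [10] addr=0x6b blk=6 s=0: L1-HIT | VC [2]

MISSES = 2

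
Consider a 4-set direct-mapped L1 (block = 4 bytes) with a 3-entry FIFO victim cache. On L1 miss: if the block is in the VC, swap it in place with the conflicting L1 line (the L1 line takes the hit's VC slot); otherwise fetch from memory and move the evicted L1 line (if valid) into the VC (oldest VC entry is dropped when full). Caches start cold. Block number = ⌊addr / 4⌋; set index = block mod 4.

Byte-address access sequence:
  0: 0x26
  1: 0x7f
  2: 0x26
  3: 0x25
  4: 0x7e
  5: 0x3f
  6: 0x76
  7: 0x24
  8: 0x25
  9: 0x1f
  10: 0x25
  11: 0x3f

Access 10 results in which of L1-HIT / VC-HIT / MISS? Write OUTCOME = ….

OUTCOME = L1-HIT

0: 0x26 (blk 9, set 1) → MISS  vc=[]
1: 0x7f (blk 31, set 3) → MISS  vc=[]
2: 0x26 (blk 9, set 1) → L1-HIT  vc=[]
3: 0x25 (blk 9, set 1) → L1-HIT  vc=[]
4: 0x7e (blk 31, set 3) → L1-HIT  vc=[]
5: 0x3f (blk 15, set 3) → MISS  vc=[31]
6: 0x76 (blk 29, set 1) → MISS  vc=[31, 9]
7: 0x24 (blk 9, set 1) → VC-HIT  vc=[31, 29]
8: 0x25 (blk 9, set 1) → L1-HIT  vc=[31, 29]
9: 0x1f (blk 7, set 3) → MISS  vc=[31, 29, 15]
10: 0x25 (blk 9, set 1) → L1-HIT  vc=[31, 29, 15]
11: 0x3f (blk 15, set 3) → VC-HIT  vc=[31, 29, 7]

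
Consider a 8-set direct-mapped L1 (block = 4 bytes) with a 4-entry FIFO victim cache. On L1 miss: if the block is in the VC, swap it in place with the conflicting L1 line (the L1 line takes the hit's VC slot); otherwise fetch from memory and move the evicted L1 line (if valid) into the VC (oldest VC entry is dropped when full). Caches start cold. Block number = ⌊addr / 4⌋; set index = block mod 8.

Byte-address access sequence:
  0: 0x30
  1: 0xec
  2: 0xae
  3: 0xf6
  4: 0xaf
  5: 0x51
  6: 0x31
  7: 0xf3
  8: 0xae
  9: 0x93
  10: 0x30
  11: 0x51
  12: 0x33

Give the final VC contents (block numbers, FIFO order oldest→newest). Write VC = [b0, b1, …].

0: 0x30 (blk 12, set 4) → MISS  vc=[]
1: 0xec (blk 59, set 3) → MISS  vc=[]
2: 0xae (blk 43, set 3) → MISS  vc=[59]
3: 0xf6 (blk 61, set 5) → MISS  vc=[59]
4: 0xaf (blk 43, set 3) → L1-HIT  vc=[59]
5: 0x51 (blk 20, set 4) → MISS  vc=[59, 12]
6: 0x31 (blk 12, set 4) → VC-HIT  vc=[59, 20]
7: 0xf3 (blk 60, set 4) → MISS  vc=[59, 20, 12]
8: 0xae (blk 43, set 3) → L1-HIT  vc=[59, 20, 12]
9: 0x93 (blk 36, set 4) → MISS  vc=[59, 20, 12, 60]
10: 0x30 (blk 12, set 4) → VC-HIT  vc=[59, 20, 36, 60]
11: 0x51 (blk 20, set 4) → VC-HIT  vc=[59, 12, 36, 60]
12: 0x33 (blk 12, set 4) → VC-HIT  vc=[59, 20, 36, 60]

VC = [59, 20, 36, 60]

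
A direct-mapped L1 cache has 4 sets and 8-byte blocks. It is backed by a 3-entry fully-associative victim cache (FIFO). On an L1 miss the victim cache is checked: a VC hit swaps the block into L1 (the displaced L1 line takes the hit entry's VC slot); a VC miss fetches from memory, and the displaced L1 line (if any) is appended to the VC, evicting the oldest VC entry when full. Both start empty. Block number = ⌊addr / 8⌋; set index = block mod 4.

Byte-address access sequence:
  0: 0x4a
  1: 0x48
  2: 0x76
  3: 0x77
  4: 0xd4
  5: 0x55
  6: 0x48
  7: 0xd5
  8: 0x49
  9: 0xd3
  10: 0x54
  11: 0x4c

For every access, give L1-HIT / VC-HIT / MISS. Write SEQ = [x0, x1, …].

0: 0x4a (blk 9, set 1) → MISS  vc=[]
1: 0x48 (blk 9, set 1) → L1-HIT  vc=[]
2: 0x76 (blk 14, set 2) → MISS  vc=[]
3: 0x77 (blk 14, set 2) → L1-HIT  vc=[]
4: 0xd4 (blk 26, set 2) → MISS  vc=[14]
5: 0x55 (blk 10, set 2) → MISS  vc=[14, 26]
6: 0x48 (blk 9, set 1) → L1-HIT  vc=[14, 26]
7: 0xd5 (blk 26, set 2) → VC-HIT  vc=[14, 10]
8: 0x49 (blk 9, set 1) → L1-HIT  vc=[14, 10]
9: 0xd3 (blk 26, set 2) → L1-HIT  vc=[14, 10]
10: 0x54 (blk 10, set 2) → VC-HIT  vc=[14, 26]
11: 0x4c (blk 9, set 1) → L1-HIT  vc=[14, 26]

SEQ = [MISS, L1-HIT, MISS, L1-HIT, MISS, MISS, L1-HIT, VC-HIT, L1-HIT, L1-HIT, VC-HIT, L1-HIT]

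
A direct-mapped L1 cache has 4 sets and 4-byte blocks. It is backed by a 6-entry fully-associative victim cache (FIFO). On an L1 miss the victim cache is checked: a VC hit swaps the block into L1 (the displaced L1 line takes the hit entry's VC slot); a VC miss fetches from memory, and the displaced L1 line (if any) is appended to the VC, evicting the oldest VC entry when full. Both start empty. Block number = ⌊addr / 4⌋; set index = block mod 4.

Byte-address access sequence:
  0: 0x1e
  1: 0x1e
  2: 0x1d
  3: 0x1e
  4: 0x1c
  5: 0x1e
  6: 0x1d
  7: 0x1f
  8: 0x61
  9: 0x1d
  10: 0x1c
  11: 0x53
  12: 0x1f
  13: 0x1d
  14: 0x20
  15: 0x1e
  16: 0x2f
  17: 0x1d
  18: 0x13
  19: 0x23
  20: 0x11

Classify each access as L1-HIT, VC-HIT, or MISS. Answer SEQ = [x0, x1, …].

SEQ = [MISS, L1-HIT, L1-HIT, L1-HIT, L1-HIT, L1-HIT, L1-HIT, L1-HIT, MISS, L1-HIT, L1-HIT, MISS, L1-HIT, L1-HIT, MISS, L1-HIT, MISS, VC-HIT, MISS, VC-HIT, VC-HIT]

#0 0x1e→b7/s3 MISS; vc=[]
#1 0x1e→b7/s3 L1-HIT; vc=[]
#2 0x1d→b7/s3 L1-HIT; vc=[]
#3 0x1e→b7/s3 L1-HIT; vc=[]
#4 0x1c→b7/s3 L1-HIT; vc=[]
#5 0x1e→b7/s3 L1-HIT; vc=[]
#6 0x1d→b7/s3 L1-HIT; vc=[]
#7 0x1f→b7/s3 L1-HIT; vc=[]
#8 0x61→b24/s0 MISS; vc=[]
#9 0x1d→b7/s3 L1-HIT; vc=[]
#10 0x1c→b7/s3 L1-HIT; vc=[]
#11 0x53→b20/s0 MISS; vc=[24]
#12 0x1f→b7/s3 L1-HIT; vc=[24]
#13 0x1d→b7/s3 L1-HIT; vc=[24]
#14 0x20→b8/s0 MISS; vc=[24,20]
#15 0x1e→b7/s3 L1-HIT; vc=[24,20]
#16 0x2f→b11/s3 MISS; vc=[24,20,7]
#17 0x1d→b7/s3 VC-HIT; vc=[24,20,11]
#18 0x13→b4/s0 MISS; vc=[24,20,11,8]
#19 0x23→b8/s0 VC-HIT; vc=[24,20,11,4]
#20 0x11→b4/s0 VC-HIT; vc=[24,20,11,8]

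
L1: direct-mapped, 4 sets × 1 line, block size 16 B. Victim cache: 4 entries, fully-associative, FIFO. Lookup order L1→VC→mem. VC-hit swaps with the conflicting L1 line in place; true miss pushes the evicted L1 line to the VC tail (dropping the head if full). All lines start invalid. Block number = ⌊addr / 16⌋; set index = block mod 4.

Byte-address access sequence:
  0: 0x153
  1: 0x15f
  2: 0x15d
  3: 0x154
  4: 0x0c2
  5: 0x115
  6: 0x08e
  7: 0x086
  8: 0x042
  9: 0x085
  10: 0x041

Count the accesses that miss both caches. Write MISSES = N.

#0 0x153→b21/s1 MISS; vc=[]
#1 0x15f→b21/s1 L1-HIT; vc=[]
#2 0x15d→b21/s1 L1-HIT; vc=[]
#3 0x154→b21/s1 L1-HIT; vc=[]
#4 0xc2→b12/s0 MISS; vc=[]
#5 0x115→b17/s1 MISS; vc=[21]
#6 0x8e→b8/s0 MISS; vc=[21,12]
#7 0x86→b8/s0 L1-HIT; vc=[21,12]
#8 0x42→b4/s0 MISS; vc=[21,12,8]
#9 0x85→b8/s0 VC-HIT; vc=[21,12,4]
#10 0x41→b4/s0 VC-HIT; vc=[21,12,8]

MISSES = 5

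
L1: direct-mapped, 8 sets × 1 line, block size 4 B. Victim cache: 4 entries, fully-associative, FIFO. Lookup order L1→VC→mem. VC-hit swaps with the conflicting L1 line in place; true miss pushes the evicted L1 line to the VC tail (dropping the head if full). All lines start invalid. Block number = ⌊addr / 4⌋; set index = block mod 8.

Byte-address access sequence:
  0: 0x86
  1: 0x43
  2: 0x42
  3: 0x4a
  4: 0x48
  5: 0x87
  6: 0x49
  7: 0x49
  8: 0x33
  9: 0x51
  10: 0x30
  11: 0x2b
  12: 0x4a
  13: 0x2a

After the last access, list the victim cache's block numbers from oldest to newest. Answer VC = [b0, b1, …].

0: 0x86 (blk 33, set 1) → MISS  vc=[]
1: 0x43 (blk 16, set 0) → MISS  vc=[]
2: 0x42 (blk 16, set 0) → L1-HIT  vc=[]
3: 0x4a (blk 18, set 2) → MISS  vc=[]
4: 0x48 (blk 18, set 2) → L1-HIT  vc=[]
5: 0x87 (blk 33, set 1) → L1-HIT  vc=[]
6: 0x49 (blk 18, set 2) → L1-HIT  vc=[]
7: 0x49 (blk 18, set 2) → L1-HIT  vc=[]
8: 0x33 (blk 12, set 4) → MISS  vc=[]
9: 0x51 (blk 20, set 4) → MISS  vc=[12]
10: 0x30 (blk 12, set 4) → VC-HIT  vc=[20]
11: 0x2b (blk 10, set 2) → MISS  vc=[20, 18]
12: 0x4a (blk 18, set 2) → VC-HIT  vc=[20, 10]
13: 0x2a (blk 10, set 2) → VC-HIT  vc=[20, 18]

VC = [20, 18]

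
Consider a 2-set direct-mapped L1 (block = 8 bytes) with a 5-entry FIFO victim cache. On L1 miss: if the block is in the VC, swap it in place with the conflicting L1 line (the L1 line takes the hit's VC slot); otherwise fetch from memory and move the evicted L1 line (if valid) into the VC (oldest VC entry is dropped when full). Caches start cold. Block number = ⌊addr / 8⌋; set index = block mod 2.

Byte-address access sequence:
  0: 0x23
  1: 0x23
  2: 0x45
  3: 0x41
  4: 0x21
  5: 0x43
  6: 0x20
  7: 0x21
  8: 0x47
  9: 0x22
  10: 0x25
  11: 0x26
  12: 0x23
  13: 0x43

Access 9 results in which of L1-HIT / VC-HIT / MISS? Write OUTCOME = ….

OUTCOME = VC-HIT

#0 0x23→b4/s0 MISS; vc=[]
#1 0x23→b4/s0 L1-HIT; vc=[]
#2 0x45→b8/s0 MISS; vc=[4]
#3 0x41→b8/s0 L1-HIT; vc=[4]
#4 0x21→b4/s0 VC-HIT; vc=[8]
#5 0x43→b8/s0 VC-HIT; vc=[4]
#6 0x20→b4/s0 VC-HIT; vc=[8]
#7 0x21→b4/s0 L1-HIT; vc=[8]
#8 0x47→b8/s0 VC-HIT; vc=[4]
#9 0x22→b4/s0 VC-HIT; vc=[8]
#10 0x25→b4/s0 L1-HIT; vc=[8]
#11 0x26→b4/s0 L1-HIT; vc=[8]
#12 0x23→b4/s0 L1-HIT; vc=[8]
#13 0x43→b8/s0 VC-HIT; vc=[4]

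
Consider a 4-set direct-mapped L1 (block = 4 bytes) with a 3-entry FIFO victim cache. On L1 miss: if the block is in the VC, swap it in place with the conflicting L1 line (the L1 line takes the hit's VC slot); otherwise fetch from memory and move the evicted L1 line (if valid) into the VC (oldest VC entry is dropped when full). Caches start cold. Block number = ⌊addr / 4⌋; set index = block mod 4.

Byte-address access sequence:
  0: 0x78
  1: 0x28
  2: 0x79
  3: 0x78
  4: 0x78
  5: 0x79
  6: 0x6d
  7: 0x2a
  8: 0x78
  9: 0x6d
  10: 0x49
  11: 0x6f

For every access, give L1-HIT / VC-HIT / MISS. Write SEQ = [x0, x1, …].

SEQ = [MISS, MISS, VC-HIT, L1-HIT, L1-HIT, L1-HIT, MISS, VC-HIT, VC-HIT, L1-HIT, MISS, L1-HIT]

#0 0x78→b30/s2 MISS; vc=[]
#1 0x28→b10/s2 MISS; vc=[30]
#2 0x79→b30/s2 VC-HIT; vc=[10]
#3 0x78→b30/s2 L1-HIT; vc=[10]
#4 0x78→b30/s2 L1-HIT; vc=[10]
#5 0x79→b30/s2 L1-HIT; vc=[10]
#6 0x6d→b27/s3 MISS; vc=[10]
#7 0x2a→b10/s2 VC-HIT; vc=[30]
#8 0x78→b30/s2 VC-HIT; vc=[10]
#9 0x6d→b27/s3 L1-HIT; vc=[10]
#10 0x49→b18/s2 MISS; vc=[10,30]
#11 0x6f→b27/s3 L1-HIT; vc=[10,30]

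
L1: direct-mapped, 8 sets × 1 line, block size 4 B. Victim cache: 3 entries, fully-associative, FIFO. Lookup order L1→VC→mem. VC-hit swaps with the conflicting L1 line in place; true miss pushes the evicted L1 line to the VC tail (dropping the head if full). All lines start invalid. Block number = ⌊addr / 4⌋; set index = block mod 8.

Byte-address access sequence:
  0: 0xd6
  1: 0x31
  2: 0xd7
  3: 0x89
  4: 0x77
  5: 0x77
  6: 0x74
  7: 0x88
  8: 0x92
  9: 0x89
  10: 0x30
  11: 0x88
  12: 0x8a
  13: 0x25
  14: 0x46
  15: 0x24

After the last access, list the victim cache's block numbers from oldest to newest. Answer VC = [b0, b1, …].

#0 0xd6→b53/s5 MISS; vc=[]
#1 0x31→b12/s4 MISS; vc=[]
#2 0xd7→b53/s5 L1-HIT; vc=[]
#3 0x89→b34/s2 MISS; vc=[]
#4 0x77→b29/s5 MISS; vc=[53]
#5 0x77→b29/s5 L1-HIT; vc=[53]
#6 0x74→b29/s5 L1-HIT; vc=[53]
#7 0x88→b34/s2 L1-HIT; vc=[53]
#8 0x92→b36/s4 MISS; vc=[53,12]
#9 0x89→b34/s2 L1-HIT; vc=[53,12]
#10 0x30→b12/s4 VC-HIT; vc=[53,36]
#11 0x88→b34/s2 L1-HIT; vc=[53,36]
#12 0x8a→b34/s2 L1-HIT; vc=[53,36]
#13 0x25→b9/s1 MISS; vc=[53,36]
#14 0x46→b17/s1 MISS; vc=[53,36,9]
#15 0x24→b9/s1 VC-HIT; vc=[53,36,17]

VC = [53, 36, 17]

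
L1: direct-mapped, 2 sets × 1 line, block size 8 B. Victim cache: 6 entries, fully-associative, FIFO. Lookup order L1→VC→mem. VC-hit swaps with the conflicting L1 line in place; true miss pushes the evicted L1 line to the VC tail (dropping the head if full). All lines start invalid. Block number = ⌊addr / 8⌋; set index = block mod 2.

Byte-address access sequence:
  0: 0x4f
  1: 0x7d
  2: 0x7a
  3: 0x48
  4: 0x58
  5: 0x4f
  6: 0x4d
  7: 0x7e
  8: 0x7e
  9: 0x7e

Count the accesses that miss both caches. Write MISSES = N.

#0 0x4f→b9/s1 MISS; vc=[]
#1 0x7d→b15/s1 MISS; vc=[9]
#2 0x7a→b15/s1 L1-HIT; vc=[9]
#3 0x48→b9/s1 VC-HIT; vc=[15]
#4 0x58→b11/s1 MISS; vc=[15,9]
#5 0x4f→b9/s1 VC-HIT; vc=[15,11]
#6 0x4d→b9/s1 L1-HIT; vc=[15,11]
#7 0x7e→b15/s1 VC-HIT; vc=[9,11]
#8 0x7e→b15/s1 L1-HIT; vc=[9,11]
#9 0x7e→b15/s1 L1-HIT; vc=[9,11]

MISSES = 3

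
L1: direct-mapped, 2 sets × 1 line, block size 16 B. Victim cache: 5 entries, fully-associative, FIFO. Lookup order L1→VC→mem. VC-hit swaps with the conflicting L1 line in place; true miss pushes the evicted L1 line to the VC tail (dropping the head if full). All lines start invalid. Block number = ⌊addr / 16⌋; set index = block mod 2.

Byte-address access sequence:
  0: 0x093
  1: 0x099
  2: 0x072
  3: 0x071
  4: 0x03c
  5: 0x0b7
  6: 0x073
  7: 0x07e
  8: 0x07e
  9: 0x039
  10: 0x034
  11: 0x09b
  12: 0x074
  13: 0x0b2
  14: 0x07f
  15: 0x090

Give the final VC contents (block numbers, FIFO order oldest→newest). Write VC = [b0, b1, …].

#0 0x93→b9/s1 MISS; vc=[]
#1 0x99→b9/s1 L1-HIT; vc=[]
#2 0x72→b7/s1 MISS; vc=[9]
#3 0x71→b7/s1 L1-HIT; vc=[9]
#4 0x3c→b3/s1 MISS; vc=[9,7]
#5 0xb7→b11/s1 MISS; vc=[9,7,3]
#6 0x73→b7/s1 VC-HIT; vc=[9,11,3]
#7 0x7e→b7/s1 L1-HIT; vc=[9,11,3]
#8 0x7e→b7/s1 L1-HIT; vc=[9,11,3]
#9 0x39→b3/s1 VC-HIT; vc=[9,11,7]
#10 0x34→b3/s1 L1-HIT; vc=[9,11,7]
#11 0x9b→b9/s1 VC-HIT; vc=[3,11,7]
#12 0x74→b7/s1 VC-HIT; vc=[3,11,9]
#13 0xb2→b11/s1 VC-HIT; vc=[3,7,9]
#14 0x7f→b7/s1 VC-HIT; vc=[3,11,9]
#15 0x90→b9/s1 VC-HIT; vc=[3,11,7]

VC = [3, 11, 7]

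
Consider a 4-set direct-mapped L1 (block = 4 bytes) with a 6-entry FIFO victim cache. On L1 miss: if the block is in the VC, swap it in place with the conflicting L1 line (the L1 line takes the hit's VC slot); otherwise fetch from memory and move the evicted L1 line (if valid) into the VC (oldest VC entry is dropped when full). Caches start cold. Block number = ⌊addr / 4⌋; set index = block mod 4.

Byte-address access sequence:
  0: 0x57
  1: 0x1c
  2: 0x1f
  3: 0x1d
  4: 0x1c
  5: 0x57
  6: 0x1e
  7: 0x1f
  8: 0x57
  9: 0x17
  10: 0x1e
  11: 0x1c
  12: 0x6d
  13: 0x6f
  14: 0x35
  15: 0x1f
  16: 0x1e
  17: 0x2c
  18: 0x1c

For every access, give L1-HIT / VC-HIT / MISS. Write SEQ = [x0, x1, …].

SEQ = [MISS, MISS, L1-HIT, L1-HIT, L1-HIT, L1-HIT, L1-HIT, L1-HIT, L1-HIT, MISS, L1-HIT, L1-HIT, MISS, L1-HIT, MISS, VC-HIT, L1-HIT, MISS, VC-HIT]

  [0] addr=0x57 blk=21 s=1: MISS | VC []
  [1] addr=0x1c blk=7 s=3: MISS | VC []
  [2] addr=0x1f blk=7 s=3: L1-HIT | VC []
  [3] addr=0x1d blk=7 s=3: L1-HIT | VC []
  [4] addr=0x1c blk=7 s=3: L1-HIT | VC []
  [5] addr=0x57 blk=21 s=1: L1-HIT | VC []
  [6] addr=0x1e blk=7 s=3: L1-HIT | VC []
  [7] addr=0x1f blk=7 s=3: L1-HIT | VC []
  [8] addr=0x57 blk=21 s=1: L1-HIT | VC []
  [9] addr=0x17 blk=5 s=1: MISS | VC [21]
  [10] addr=0x1e blk=7 s=3: L1-HIT | VC [21]
  [11] addr=0x1c blk=7 s=3: L1-HIT | VC [21]
  [12] addr=0x6d blk=27 s=3: MISS | VC [21, 7]
  [13] addr=0x6f blk=27 s=3: L1-HIT | VC [21, 7]
  [14] addr=0x35 blk=13 s=1: MISS | VC [21, 7, 5]
  [15] addr=0x1f blk=7 s=3: VC-HIT | VC [21, 27, 5]
  [16] addr=0x1e blk=7 s=3: L1-HIT | VC [21, 27, 5]
  [17] addr=0x2c blk=11 s=3: MISS | VC [21, 27, 5, 7]
  [18] addr=0x1c blk=7 s=3: VC-HIT | VC [21, 27, 5, 11]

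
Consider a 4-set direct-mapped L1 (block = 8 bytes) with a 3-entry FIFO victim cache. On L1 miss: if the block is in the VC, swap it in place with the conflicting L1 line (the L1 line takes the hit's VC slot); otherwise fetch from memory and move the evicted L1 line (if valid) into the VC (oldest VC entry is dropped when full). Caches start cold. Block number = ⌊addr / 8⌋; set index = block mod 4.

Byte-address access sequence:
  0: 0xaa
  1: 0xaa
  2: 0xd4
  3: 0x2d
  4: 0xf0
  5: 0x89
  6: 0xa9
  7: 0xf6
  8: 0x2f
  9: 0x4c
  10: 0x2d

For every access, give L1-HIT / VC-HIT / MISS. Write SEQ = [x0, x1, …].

  [0] addr=0xaa blk=21 s=1: MISS | VC []
  [1] addr=0xaa blk=21 s=1: L1-HIT | VC []
  [2] addr=0xd4 blk=26 s=2: MISS | VC []
  [3] addr=0x2d blk=5 s=1: MISS | VC [21]
  [4] addr=0xf0 blk=30 s=2: MISS | VC [21, 26]
  [5] addr=0x89 blk=17 s=1: MISS | VC [21, 26, 5]
  [6] addr=0xa9 blk=21 s=1: VC-HIT | VC [17, 26, 5]
  [7] addr=0xf6 blk=30 s=2: L1-HIT | VC [17, 26, 5]
  [8] addr=0x2f blk=5 s=1: VC-HIT | VC [17, 26, 21]
  [9] addr=0x4c blk=9 s=1: MISS | VC [26, 21, 5]
  [10] addr=0x2d blk=5 s=1: VC-HIT | VC [26, 21, 9]

SEQ = [MISS, L1-HIT, MISS, MISS, MISS, MISS, VC-HIT, L1-HIT, VC-HIT, MISS, VC-HIT]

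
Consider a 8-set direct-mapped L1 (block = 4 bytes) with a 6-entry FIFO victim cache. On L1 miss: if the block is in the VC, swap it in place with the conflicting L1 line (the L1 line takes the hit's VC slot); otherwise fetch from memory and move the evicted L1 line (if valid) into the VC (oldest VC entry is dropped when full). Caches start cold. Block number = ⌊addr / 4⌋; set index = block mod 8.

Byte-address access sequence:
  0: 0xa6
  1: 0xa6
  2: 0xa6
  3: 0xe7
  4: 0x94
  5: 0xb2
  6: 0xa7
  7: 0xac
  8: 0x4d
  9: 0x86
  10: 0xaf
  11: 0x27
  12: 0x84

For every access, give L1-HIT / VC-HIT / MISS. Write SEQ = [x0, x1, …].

0: 0xa6 (blk 41, set 1) → MISS  vc=[]
1: 0xa6 (blk 41, set 1) → L1-HIT  vc=[]
2: 0xa6 (blk 41, set 1) → L1-HIT  vc=[]
3: 0xe7 (blk 57, set 1) → MISS  vc=[41]
4: 0x94 (blk 37, set 5) → MISS  vc=[41]
5: 0xb2 (blk 44, set 4) → MISS  vc=[41]
6: 0xa7 (blk 41, set 1) → VC-HIT  vc=[57]
7: 0xac (blk 43, set 3) → MISS  vc=[57]
8: 0x4d (blk 19, set 3) → MISS  vc=[57, 43]
9: 0x86 (blk 33, set 1) → MISS  vc=[57, 43, 41]
10: 0xaf (blk 43, set 3) → VC-HIT  vc=[57, 19, 41]
11: 0x27 (blk 9, set 1) → MISS  vc=[57, 19, 41, 33]
12: 0x84 (blk 33, set 1) → VC-HIT  vc=[57, 19, 41, 9]

SEQ = [MISS, L1-HIT, L1-HIT, MISS, MISS, MISS, VC-HIT, MISS, MISS, MISS, VC-HIT, MISS, VC-HIT]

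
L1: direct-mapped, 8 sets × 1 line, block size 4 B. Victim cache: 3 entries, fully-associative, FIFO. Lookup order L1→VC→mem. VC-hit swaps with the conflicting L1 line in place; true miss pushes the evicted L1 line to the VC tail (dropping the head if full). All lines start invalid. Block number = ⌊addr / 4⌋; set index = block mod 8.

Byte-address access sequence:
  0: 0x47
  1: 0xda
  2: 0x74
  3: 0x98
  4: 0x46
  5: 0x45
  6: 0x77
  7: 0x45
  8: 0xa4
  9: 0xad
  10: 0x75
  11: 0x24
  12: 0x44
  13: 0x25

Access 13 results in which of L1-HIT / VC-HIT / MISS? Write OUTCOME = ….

0: 0x47 (blk 17, set 1) → MISS  vc=[]
1: 0xda (blk 54, set 6) → MISS  vc=[]
2: 0x74 (blk 29, set 5) → MISS  vc=[]
3: 0x98 (blk 38, set 6) → MISS  vc=[54]
4: 0x46 (blk 17, set 1) → L1-HIT  vc=[54]
5: 0x45 (blk 17, set 1) → L1-HIT  vc=[54]
6: 0x77 (blk 29, set 5) → L1-HIT  vc=[54]
7: 0x45 (blk 17, set 1) → L1-HIT  vc=[54]
8: 0xa4 (blk 41, set 1) → MISS  vc=[54, 17]
9: 0xad (blk 43, set 3) → MISS  vc=[54, 17]
10: 0x75 (blk 29, set 5) → L1-HIT  vc=[54, 17]
11: 0x24 (blk 9, set 1) → MISS  vc=[54, 17, 41]
12: 0x44 (blk 17, set 1) → VC-HIT  vc=[54, 9, 41]
13: 0x25 (blk 9, set 1) → VC-HIT  vc=[54, 17, 41]

OUTCOME = VC-HIT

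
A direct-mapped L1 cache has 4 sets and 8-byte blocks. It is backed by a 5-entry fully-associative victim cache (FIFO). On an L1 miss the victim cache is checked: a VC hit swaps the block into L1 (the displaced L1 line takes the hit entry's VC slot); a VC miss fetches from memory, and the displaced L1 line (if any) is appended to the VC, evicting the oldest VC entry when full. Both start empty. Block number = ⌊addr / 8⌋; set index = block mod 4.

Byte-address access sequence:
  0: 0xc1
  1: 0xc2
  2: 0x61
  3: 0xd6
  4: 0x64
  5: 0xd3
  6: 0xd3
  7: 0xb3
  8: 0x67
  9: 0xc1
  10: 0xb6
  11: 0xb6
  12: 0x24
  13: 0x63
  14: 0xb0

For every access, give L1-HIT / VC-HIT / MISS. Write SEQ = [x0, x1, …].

#0 0xc1→b24/s0 MISS; vc=[]
#1 0xc2→b24/s0 L1-HIT; vc=[]
#2 0x61→b12/s0 MISS; vc=[24]
#3 0xd6→b26/s2 MISS; vc=[24]
#4 0x64→b12/s0 L1-HIT; vc=[24]
#5 0xd3→b26/s2 L1-HIT; vc=[24]
#6 0xd3→b26/s2 L1-HIT; vc=[24]
#7 0xb3→b22/s2 MISS; vc=[24,26]
#8 0x67→b12/s0 L1-HIT; vc=[24,26]
#9 0xc1→b24/s0 VC-HIT; vc=[12,26]
#10 0xb6→b22/s2 L1-HIT; vc=[12,26]
#11 0xb6→b22/s2 L1-HIT; vc=[12,26]
#12 0x24→b4/s0 MISS; vc=[12,26,24]
#13 0x63→b12/s0 VC-HIT; vc=[4,26,24]
#14 0xb0→b22/s2 L1-HIT; vc=[4,26,24]

SEQ = [MISS, L1-HIT, MISS, MISS, L1-HIT, L1-HIT, L1-HIT, MISS, L1-HIT, VC-HIT, L1-HIT, L1-HIT, MISS, VC-HIT, L1-HIT]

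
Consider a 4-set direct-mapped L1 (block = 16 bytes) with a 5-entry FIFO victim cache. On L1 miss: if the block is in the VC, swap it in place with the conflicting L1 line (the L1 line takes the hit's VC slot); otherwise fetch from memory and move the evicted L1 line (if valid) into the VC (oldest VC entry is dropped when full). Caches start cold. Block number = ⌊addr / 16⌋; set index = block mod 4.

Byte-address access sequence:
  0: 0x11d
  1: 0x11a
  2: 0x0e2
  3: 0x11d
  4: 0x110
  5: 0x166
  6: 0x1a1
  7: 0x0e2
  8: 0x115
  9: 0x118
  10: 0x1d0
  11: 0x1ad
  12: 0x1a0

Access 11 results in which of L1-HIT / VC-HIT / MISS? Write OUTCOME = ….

OUTCOME = VC-HIT

0: 0x11d (blk 17, set 1) → MISS  vc=[]
1: 0x11a (blk 17, set 1) → L1-HIT  vc=[]
2: 0xe2 (blk 14, set 2) → MISS  vc=[]
3: 0x11d (blk 17, set 1) → L1-HIT  vc=[]
4: 0x110 (blk 17, set 1) → L1-HIT  vc=[]
5: 0x166 (blk 22, set 2) → MISS  vc=[14]
6: 0x1a1 (blk 26, set 2) → MISS  vc=[14, 22]
7: 0xe2 (blk 14, set 2) → VC-HIT  vc=[26, 22]
8: 0x115 (blk 17, set 1) → L1-HIT  vc=[26, 22]
9: 0x118 (blk 17, set 1) → L1-HIT  vc=[26, 22]
10: 0x1d0 (blk 29, set 1) → MISS  vc=[26, 22, 17]
11: 0x1ad (blk 26, set 2) → VC-HIT  vc=[14, 22, 17]
12: 0x1a0 (blk 26, set 2) → L1-HIT  vc=[14, 22, 17]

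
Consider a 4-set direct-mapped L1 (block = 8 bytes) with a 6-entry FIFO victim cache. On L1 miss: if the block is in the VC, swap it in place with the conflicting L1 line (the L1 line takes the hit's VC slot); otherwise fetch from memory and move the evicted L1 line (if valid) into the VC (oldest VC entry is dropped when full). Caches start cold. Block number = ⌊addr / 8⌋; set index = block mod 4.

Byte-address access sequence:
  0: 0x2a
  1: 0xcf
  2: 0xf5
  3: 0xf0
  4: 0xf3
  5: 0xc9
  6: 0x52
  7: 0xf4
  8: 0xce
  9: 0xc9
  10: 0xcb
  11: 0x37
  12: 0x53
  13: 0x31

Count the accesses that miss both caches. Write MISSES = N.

  [0] addr=0x2a blk=5 s=1: MISS | VC []
  [1] addr=0xcf blk=25 s=1: MISS | VC [5]
  [2] addr=0xf5 blk=30 s=2: MISS | VC [5]
  [3] addr=0xf0 blk=30 s=2: L1-HIT | VC [5]
  [4] addr=0xf3 blk=30 s=2: L1-HIT | VC [5]
  [5] addr=0xc9 blk=25 s=1: L1-HIT | VC [5]
  [6] addr=0x52 blk=10 s=2: MISS | VC [5, 30]
  [7] addr=0xf4 blk=30 s=2: VC-HIT | VC [5, 10]
  [8] addr=0xce blk=25 s=1: L1-HIT | VC [5, 10]
  [9] addr=0xc9 blk=25 s=1: L1-HIT | VC [5, 10]
  [10] addr=0xcb blk=25 s=1: L1-HIT | VC [5, 10]
  [11] addr=0x37 blk=6 s=2: MISS | VC [5, 10, 30]
  [12] addr=0x53 blk=10 s=2: VC-HIT | VC [5, 6, 30]
  [13] addr=0x31 blk=6 s=2: VC-HIT | VC [5, 10, 30]

MISSES = 5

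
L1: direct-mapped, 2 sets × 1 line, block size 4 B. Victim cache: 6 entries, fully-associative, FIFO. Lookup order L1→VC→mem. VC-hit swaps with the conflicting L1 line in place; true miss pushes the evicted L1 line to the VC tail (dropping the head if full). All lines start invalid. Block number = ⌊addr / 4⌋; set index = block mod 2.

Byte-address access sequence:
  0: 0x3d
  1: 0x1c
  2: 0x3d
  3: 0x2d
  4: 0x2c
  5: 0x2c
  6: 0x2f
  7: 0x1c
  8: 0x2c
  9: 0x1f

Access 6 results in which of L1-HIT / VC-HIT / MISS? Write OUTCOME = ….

OUTCOME = L1-HIT

0: 0x3d (blk 15, set 1) → MISS  vc=[]
1: 0x1c (blk 7, set 1) → MISS  vc=[15]
2: 0x3d (blk 15, set 1) → VC-HIT  vc=[7]
3: 0x2d (blk 11, set 1) → MISS  vc=[7, 15]
4: 0x2c (blk 11, set 1) → L1-HIT  vc=[7, 15]
5: 0x2c (blk 11, set 1) → L1-HIT  vc=[7, 15]
6: 0x2f (blk 11, set 1) → L1-HIT  vc=[7, 15]
7: 0x1c (blk 7, set 1) → VC-HIT  vc=[11, 15]
8: 0x2c (blk 11, set 1) → VC-HIT  vc=[7, 15]
9: 0x1f (blk 7, set 1) → VC-HIT  vc=[11, 15]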